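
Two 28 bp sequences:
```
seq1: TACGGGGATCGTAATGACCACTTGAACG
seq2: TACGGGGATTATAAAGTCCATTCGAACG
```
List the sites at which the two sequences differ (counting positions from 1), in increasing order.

10, 11, 15, 17, 21, 23

Scanning 1-based: 10: C/T; 11: G/A; 15: T/A; 17: A/T; 21: C/T; 23: T/C.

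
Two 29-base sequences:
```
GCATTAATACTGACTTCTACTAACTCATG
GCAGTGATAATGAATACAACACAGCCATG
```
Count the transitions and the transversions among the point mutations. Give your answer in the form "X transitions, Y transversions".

2 transitions, 8 transversions

Transitions (purine↔purine or pyrimidine↔pyrimidine): 6 A→G, 25 T→C.
Transversions (purine↔pyrimidine): 4 T→G, 10 C→A, 14 C→A, 16 T→A, 18 T→A, 21 T→A, 22 A→C, 24 C→G.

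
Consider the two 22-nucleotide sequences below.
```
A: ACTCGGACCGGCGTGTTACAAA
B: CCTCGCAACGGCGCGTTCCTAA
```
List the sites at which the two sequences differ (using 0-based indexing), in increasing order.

Scanning 0-based: 0: A/C; 5: G/C; 7: C/A; 13: T/C; 17: A/C; 19: A/T.

0, 5, 7, 13, 17, 19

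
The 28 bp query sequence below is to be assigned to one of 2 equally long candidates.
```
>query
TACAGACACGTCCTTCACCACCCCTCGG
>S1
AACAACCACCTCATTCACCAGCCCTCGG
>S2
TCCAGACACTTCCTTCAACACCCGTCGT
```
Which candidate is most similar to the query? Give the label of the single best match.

Hamming distances to query — S1: 6; S2: 5.
Smallest is S2 with 5 mismatches.

S2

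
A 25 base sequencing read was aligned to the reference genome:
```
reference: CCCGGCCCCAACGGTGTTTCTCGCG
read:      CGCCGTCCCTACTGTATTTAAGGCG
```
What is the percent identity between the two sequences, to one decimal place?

64.0%

9 positions differ (2, 4, 6, 10, 13, 16, 20, 21, 22), so 16 of 25 match: 16/25 = 64%.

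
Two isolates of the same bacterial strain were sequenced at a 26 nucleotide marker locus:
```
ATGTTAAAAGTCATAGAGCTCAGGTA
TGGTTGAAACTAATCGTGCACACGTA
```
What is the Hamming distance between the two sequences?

The sequences differ at sites 1, 2, 6, 10, 12, 15, 17, 20, 23 (1-based) — 9 in total.

9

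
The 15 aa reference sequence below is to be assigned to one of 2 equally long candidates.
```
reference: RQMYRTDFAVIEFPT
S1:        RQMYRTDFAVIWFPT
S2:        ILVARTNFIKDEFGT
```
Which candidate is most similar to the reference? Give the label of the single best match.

Hamming distances to reference — S1: 1; S2: 9.
Smallest is S1 with 1 mismatch.

S1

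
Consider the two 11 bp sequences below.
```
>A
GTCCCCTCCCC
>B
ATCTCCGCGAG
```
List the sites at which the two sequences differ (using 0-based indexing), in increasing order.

Differences at site 0 (G→A), site 3 (C→T), site 6 (T→G), site 8 (C→G), site 9 (C→A), site 10 (C→G).

0, 3, 6, 8, 9, 10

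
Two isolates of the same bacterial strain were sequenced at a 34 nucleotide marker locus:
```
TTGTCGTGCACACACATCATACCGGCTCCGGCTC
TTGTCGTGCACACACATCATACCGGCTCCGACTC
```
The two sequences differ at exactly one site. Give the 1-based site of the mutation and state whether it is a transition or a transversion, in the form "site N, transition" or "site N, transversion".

The sequences differ only at site 31: G→A (purine→purine), a transition.

site 31, transition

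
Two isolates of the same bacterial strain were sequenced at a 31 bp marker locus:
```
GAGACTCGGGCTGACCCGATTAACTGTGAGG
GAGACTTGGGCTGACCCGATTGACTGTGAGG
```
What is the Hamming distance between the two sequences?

2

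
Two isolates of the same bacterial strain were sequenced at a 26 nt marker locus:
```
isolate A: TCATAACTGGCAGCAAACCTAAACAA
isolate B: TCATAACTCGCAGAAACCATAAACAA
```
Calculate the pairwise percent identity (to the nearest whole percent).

Mismatches at positions 9, 14, 17, 19 (1-based): 4 of 26.
Identical positions: 22/26 = 84.62% → 85%.

85%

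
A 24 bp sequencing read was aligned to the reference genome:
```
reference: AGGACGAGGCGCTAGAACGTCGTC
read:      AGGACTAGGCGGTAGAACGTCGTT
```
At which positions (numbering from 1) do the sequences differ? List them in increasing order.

Scanning 1-based: 6: G/T; 12: C/G; 24: C/T.

6, 12, 24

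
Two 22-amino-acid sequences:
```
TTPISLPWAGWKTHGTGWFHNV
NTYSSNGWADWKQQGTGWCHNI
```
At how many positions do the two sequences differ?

10

Comparing position by position, 10 positions differ: 1 (T/N), 3 (P/Y), 4 (I/S), 6 (L/N), 7 (P/G), 10 (G/D), 13 (T/Q), 14 (H/Q), 19 (F/C), 22 (V/I).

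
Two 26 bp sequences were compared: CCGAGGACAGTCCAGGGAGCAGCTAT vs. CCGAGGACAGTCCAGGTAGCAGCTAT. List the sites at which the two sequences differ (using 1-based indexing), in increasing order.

Scanning 1-based: 17: G/T.

17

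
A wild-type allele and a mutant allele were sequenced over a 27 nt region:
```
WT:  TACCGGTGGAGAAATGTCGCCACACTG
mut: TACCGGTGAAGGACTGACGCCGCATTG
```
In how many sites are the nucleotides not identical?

6

Comparing position by position, 6 sites differ: 9 (G/A), 12 (A/G), 14 (A/C), 17 (T/A), 22 (A/G), 25 (C/T).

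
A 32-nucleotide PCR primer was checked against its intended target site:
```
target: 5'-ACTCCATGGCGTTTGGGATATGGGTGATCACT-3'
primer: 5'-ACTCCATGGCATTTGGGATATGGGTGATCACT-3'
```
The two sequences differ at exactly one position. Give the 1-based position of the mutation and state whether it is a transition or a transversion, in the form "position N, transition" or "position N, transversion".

Position 11 changes G→A. G is a purine and A is a purine, so this is a transition.

position 11, transition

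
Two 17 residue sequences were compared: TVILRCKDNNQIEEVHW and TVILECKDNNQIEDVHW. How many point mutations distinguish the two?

2

The sequences differ at residues 5, 14 (1-based) — 2 in total.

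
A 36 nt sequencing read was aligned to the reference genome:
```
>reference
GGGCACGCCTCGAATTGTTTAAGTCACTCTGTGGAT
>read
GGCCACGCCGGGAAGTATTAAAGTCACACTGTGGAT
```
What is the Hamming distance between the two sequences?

7

Mismatches (1-based): site 3: G→C; site 10: T→G; site 11: C→G; site 15: T→G; site 17: G→A; site 20: T→A; site 28: T→A.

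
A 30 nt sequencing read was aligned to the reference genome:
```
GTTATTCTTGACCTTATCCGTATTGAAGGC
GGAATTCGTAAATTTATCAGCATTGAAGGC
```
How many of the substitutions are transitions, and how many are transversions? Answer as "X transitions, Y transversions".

3 transitions, 5 transversions

Mismatches (1-based):
site 2: T→G (pyrimidine→purine, transversion)
site 3: T→A (pyrimidine→purine, transversion)
site 8: T→G (pyrimidine→purine, transversion)
site 10: G→A (purine→purine, transition)
site 12: C→A (pyrimidine→purine, transversion)
site 13: C→T (pyrimidine→pyrimidine, transition)
site 19: C→A (pyrimidine→purine, transversion)
site 21: T→C (pyrimidine→pyrimidine, transition)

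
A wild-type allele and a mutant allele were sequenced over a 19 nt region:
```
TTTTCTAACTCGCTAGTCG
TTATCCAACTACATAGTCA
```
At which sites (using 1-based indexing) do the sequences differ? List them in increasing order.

Scanning 1-based: 3: T/A; 6: T/C; 11: C/A; 12: G/C; 13: C/A; 19: G/A.

3, 6, 11, 12, 13, 19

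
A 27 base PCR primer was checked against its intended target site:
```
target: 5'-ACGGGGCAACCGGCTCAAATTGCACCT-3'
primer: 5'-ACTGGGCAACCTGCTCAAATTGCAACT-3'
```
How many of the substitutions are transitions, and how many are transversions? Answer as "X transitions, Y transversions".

Mismatches (1-based):
base 3: G→T (purine→pyrimidine, transversion)
base 12: G→T (purine→pyrimidine, transversion)
base 25: C→A (pyrimidine→purine, transversion)

0 transitions, 3 transversions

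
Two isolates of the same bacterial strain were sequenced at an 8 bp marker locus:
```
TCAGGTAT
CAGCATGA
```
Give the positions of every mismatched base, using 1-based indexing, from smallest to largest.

1, 2, 3, 4, 5, 7, 8

Differences at position 1 (T→C), position 2 (C→A), position 3 (A→G), position 4 (G→C), position 5 (G→A), position 7 (A→G), position 8 (T→A).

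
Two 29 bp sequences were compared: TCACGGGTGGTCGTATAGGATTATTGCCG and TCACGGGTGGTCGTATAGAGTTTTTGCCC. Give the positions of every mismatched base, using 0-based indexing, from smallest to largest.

Scanning 0-based: 18: G/A; 19: A/G; 22: A/T; 28: G/C.

18, 19, 22, 28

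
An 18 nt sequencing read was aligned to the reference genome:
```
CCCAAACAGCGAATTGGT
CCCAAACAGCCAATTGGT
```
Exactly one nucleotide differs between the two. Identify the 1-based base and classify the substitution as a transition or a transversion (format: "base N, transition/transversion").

The sequences differ only at base 11: G→C (purine→pyrimidine), a transversion.

base 11, transversion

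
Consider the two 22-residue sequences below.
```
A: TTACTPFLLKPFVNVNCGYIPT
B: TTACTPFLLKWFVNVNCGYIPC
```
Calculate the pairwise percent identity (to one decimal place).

90.9%

2 positions differ (11, 22), so 20 of 22 match: 20/22 = 90.91%.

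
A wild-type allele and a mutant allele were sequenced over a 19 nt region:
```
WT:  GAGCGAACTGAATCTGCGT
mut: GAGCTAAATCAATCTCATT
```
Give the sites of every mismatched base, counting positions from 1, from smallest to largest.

Differences at site 5 (G→T), site 8 (C→A), site 10 (G→C), site 16 (G→C), site 17 (C→A), site 18 (G→T).

5, 8, 10, 16, 17, 18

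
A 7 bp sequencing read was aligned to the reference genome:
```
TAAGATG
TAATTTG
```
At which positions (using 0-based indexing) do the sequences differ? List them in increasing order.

Scanning 0-based: 3: G/T; 4: A/T.

3, 4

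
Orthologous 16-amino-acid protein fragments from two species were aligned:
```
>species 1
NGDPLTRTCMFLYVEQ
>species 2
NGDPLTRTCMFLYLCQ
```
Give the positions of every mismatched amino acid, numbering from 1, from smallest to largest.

Differences at position 14 (V→L), position 15 (E→C).

14, 15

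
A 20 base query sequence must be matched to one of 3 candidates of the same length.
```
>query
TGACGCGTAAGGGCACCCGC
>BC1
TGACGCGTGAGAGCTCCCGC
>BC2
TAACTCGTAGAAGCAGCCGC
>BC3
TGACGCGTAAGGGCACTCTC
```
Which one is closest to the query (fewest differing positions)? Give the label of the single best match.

BC1 differs at 3 positions; BC2 differs at 6 positions; BC3 differs at 2 positions. The closest is BC3.

BC3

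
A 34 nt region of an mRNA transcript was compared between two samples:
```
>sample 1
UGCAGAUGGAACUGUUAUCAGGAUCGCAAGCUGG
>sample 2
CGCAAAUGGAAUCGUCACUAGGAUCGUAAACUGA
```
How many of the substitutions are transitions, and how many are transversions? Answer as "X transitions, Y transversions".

Transitions (purine↔purine or pyrimidine↔pyrimidine): 1 U→C, 5 G→A, 12 C→U, 13 U→C, 16 U→C, 18 U→C, 19 C→U, 27 C→U, 30 G→A, 34 G→A.
Transversions (purine↔pyrimidine): none.

10 transitions, 0 transversions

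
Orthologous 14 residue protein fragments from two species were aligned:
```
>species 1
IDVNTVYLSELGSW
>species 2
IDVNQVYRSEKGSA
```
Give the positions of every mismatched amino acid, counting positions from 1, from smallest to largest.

Scanning 1-based: 5: T/Q; 8: L/R; 11: L/K; 14: W/A.

5, 8, 11, 14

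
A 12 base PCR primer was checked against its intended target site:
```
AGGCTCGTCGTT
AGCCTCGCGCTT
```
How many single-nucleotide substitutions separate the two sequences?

4

The sequences differ at positions 3, 8, 9, 10 (1-based) — 4 in total.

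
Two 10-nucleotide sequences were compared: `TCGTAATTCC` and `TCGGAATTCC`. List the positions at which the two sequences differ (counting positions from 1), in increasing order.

Scanning 1-based: 4: T/G.

4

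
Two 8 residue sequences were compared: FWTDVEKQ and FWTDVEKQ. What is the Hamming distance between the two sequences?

The two sequences are identical at every position.

0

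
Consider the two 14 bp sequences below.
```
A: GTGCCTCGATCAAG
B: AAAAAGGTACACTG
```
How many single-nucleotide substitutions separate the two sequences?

12

Comparing position by position, 12 bases differ: 1 (G/A), 2 (T/A), 3 (G/A), 4 (C/A), 5 (C/A), 6 (T/G), 7 (C/G), 8 (G/T), 10 (T/C), 11 (C/A), 12 (A/C), 13 (A/T).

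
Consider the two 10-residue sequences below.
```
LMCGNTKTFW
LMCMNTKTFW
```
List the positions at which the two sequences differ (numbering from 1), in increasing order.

4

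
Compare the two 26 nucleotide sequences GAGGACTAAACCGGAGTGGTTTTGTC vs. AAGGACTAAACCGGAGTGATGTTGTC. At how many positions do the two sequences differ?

3

Comparing position by position, 3 positions differ: 1 (G/A), 19 (G/A), 21 (T/G).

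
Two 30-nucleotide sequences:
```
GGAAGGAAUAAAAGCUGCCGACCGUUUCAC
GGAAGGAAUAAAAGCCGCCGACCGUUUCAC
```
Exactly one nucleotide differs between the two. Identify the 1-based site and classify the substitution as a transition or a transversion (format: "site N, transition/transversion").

Site 16 changes U→C. U is a pyrimidine and C is a pyrimidine, so this is a transition.

site 16, transition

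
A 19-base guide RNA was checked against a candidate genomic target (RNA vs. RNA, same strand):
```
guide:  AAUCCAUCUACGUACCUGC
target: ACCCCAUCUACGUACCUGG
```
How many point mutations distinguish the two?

3

The sequences differ at positions 2, 3, 19 (1-based) — 3 in total.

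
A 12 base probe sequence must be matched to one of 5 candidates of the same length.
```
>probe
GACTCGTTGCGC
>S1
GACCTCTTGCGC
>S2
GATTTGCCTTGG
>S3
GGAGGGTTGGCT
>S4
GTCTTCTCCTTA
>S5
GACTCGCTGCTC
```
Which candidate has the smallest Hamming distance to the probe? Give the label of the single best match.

S5

Hamming distances to probe — S1: 3; S2: 7; S3: 7; S4: 8; S5: 2.
Smallest is S5 with 2 mismatches.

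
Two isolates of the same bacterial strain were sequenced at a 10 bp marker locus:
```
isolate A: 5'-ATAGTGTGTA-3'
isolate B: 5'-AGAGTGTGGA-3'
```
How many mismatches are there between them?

2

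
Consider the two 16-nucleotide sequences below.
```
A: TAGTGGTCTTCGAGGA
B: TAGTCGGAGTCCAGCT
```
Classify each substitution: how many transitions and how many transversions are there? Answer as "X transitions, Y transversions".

0 transitions, 7 transversions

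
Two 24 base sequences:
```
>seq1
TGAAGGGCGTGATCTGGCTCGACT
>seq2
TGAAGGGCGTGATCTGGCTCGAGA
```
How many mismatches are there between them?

Comparing position by position, 2 bases differ: 23 (C/G), 24 (T/A).

2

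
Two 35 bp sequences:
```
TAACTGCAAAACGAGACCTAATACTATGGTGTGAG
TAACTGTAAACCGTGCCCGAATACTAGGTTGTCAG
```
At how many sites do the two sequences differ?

8

Comparing position by position, 8 sites differ: 7 (C/T), 11 (A/C), 14 (A/T), 16 (A/C), 19 (T/G), 27 (T/G), 29 (G/T), 33 (G/C).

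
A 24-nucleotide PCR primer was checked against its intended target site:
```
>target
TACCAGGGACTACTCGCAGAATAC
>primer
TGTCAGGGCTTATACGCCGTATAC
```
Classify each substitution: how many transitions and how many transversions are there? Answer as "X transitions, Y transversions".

4 transitions, 4 transversions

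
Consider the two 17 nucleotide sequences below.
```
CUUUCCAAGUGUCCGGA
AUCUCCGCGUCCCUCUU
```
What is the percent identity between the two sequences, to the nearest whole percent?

Mismatches at positions 1, 3, 7, 8, 11, 12, 14, 15, 16, 17 (1-based): 10 of 17.
Identical positions: 7/17 = 41.18% → 41%.

41%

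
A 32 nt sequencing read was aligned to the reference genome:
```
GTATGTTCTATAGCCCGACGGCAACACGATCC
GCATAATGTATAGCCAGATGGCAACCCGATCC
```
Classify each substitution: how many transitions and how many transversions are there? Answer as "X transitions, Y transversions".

3 transitions, 4 transversions

Transitions (purine↔purine or pyrimidine↔pyrimidine): 2 T→C, 5 G→A, 19 C→T.
Transversions (purine↔pyrimidine): 6 T→A, 8 C→G, 16 C→A, 26 A→C.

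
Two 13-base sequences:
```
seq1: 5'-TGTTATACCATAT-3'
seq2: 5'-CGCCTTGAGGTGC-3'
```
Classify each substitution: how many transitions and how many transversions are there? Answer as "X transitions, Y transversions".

7 transitions, 3 transversions

Transitions (purine↔purine or pyrimidine↔pyrimidine): 1 T→C, 3 T→C, 4 T→C, 7 A→G, 10 A→G, 12 A→G, 13 T→C.
Transversions (purine↔pyrimidine): 5 A→T, 8 C→A, 9 C→G.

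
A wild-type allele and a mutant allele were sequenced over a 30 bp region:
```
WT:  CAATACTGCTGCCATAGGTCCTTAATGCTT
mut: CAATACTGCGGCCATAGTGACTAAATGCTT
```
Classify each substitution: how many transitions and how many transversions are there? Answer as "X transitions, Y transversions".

Mismatches (1-based):
position 10: T→G (pyrimidine→purine, transversion)
position 18: G→T (purine→pyrimidine, transversion)
position 19: T→G (pyrimidine→purine, transversion)
position 20: C→A (pyrimidine→purine, transversion)
position 23: T→A (pyrimidine→purine, transversion)

0 transitions, 5 transversions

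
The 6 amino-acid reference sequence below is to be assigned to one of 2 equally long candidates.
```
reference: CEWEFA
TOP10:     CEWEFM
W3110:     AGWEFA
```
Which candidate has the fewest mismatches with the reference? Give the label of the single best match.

TOP10 differs at 1 residue; W3110 differs at 2 residues. The closest is TOP10.

TOP10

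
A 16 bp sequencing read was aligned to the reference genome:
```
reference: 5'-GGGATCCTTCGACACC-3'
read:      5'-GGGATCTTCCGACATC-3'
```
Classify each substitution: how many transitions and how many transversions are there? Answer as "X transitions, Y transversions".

Mismatches (1-based):
site 7: C→T (pyrimidine→pyrimidine, transition)
site 9: T→C (pyrimidine→pyrimidine, transition)
site 15: C→T (pyrimidine→pyrimidine, transition)

3 transitions, 0 transversions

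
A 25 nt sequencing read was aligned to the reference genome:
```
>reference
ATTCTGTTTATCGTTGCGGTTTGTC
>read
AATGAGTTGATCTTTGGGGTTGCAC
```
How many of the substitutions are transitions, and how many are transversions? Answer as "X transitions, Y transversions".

0 transitions, 9 transversions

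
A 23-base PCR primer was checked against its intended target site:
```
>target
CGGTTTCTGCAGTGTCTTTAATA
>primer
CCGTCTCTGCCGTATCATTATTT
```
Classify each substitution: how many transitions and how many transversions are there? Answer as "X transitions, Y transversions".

2 transitions, 5 transversions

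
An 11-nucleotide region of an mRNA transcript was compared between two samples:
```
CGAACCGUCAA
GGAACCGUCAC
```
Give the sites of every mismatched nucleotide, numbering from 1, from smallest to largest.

Scanning 1-based: 1: C/G; 11: A/C.

1, 11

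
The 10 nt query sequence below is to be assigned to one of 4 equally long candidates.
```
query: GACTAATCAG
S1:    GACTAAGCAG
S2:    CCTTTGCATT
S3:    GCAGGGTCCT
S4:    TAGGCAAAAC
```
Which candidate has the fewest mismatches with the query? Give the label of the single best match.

S1

Hamming distances to query — S1: 1; S2: 9; S3: 7; S4: 7.
Smallest is S1 with 1 mismatch.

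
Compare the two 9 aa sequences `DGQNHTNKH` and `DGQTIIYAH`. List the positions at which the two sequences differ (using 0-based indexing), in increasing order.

3, 4, 5, 6, 7

Scanning 0-based: 3: N/T; 4: H/I; 5: T/I; 6: N/Y; 7: K/A.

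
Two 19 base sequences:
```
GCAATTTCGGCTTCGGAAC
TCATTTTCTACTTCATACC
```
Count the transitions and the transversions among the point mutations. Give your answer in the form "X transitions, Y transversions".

Mismatches (1-based):
site 1: G→T (purine→pyrimidine, transversion)
site 4: A→T (purine→pyrimidine, transversion)
site 9: G→T (purine→pyrimidine, transversion)
site 10: G→A (purine→purine, transition)
site 15: G→A (purine→purine, transition)
site 16: G→T (purine→pyrimidine, transversion)
site 18: A→C (purine→pyrimidine, transversion)

2 transitions, 5 transversions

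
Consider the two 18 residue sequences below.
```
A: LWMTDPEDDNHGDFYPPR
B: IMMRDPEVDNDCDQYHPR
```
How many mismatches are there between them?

The sequences differ at positions 1, 2, 4, 8, 11, 12, 14, 16 (1-based) — 8 in total.

8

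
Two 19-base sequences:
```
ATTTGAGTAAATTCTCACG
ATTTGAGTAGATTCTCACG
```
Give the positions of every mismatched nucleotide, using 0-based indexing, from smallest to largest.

9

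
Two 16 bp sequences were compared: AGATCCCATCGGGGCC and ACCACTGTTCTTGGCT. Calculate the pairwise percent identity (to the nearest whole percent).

9 positions differ (2, 3, 4, 6, 7, 8, 11, 12, 16), so 7 of 16 match: 7/16 = 43.75%.

44%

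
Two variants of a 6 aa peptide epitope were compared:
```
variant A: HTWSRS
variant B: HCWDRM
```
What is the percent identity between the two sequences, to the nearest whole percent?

50%

3 positions differ (2, 4, 6), so 3 of 6 match: 3/6 = 50%.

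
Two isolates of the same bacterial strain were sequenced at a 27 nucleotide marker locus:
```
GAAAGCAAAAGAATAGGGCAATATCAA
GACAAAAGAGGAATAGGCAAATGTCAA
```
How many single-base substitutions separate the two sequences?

Comparing position by position, 8 positions differ: 3 (A/C), 5 (G/A), 6 (C/A), 8 (A/G), 10 (A/G), 18 (G/C), 19 (C/A), 23 (A/G).

8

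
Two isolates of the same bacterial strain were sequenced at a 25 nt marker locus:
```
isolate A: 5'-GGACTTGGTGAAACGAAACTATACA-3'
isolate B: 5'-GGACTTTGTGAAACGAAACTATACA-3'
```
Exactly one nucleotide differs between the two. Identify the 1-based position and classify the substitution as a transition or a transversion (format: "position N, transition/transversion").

position 7, transversion

The sequences differ only at position 7: G→T (purine→pyrimidine), a transversion.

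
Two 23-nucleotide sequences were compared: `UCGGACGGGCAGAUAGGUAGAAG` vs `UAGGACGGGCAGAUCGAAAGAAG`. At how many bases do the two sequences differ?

Comparing position by position, 4 bases differ: 2 (C/A), 15 (A/C), 17 (G/A), 18 (U/A).

4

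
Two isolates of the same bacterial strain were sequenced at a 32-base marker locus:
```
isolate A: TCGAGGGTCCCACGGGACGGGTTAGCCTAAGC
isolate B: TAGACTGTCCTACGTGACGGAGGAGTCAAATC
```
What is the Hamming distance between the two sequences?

11

Comparing position by position, 11 positions differ: 2 (C/A), 5 (G/C), 6 (G/T), 11 (C/T), 15 (G/T), 21 (G/A), 22 (T/G), 23 (T/G), 26 (C/T), 28 (T/A), 31 (G/T).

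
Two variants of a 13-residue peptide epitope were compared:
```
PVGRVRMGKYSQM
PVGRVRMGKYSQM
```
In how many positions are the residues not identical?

The two sequences are identical at every position.

0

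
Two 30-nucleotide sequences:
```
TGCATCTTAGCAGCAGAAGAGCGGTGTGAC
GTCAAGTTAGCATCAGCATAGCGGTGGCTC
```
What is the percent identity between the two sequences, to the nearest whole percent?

Mismatches at positions 1, 2, 5, 6, 13, 17, 19, 27, 28, 29 (1-based): 10 of 30.
Identical positions: 20/30 = 66.67% → 67%.

67%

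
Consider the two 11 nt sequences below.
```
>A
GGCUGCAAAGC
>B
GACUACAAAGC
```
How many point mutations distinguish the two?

2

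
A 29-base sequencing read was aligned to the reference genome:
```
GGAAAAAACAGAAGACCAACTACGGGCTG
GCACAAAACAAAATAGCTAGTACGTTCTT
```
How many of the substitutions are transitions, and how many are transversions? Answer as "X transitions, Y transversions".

1 transition, 9 transversions

Transitions (purine↔purine or pyrimidine↔pyrimidine): 11 G→A.
Transversions (purine↔pyrimidine): 2 G→C, 4 A→C, 14 G→T, 16 C→G, 18 A→T, 20 C→G, 25 G→T, 26 G→T, 29 G→T.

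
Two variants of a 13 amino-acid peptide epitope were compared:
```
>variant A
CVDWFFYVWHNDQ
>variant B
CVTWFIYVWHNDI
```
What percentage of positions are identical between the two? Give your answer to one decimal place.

76.9%

Mismatches at positions 3, 6, 13 (1-based): 3 of 13.
Identical positions: 10/13 = 76.92% → 76.9%.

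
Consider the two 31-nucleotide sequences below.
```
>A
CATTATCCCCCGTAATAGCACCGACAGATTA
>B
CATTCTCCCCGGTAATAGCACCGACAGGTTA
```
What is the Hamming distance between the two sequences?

Comparing position by position, 3 positions differ: 5 (A/C), 11 (C/G), 28 (A/G).

3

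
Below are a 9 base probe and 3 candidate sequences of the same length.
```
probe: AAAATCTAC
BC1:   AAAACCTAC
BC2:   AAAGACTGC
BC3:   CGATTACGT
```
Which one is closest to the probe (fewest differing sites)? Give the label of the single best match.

Hamming distances to probe — BC1: 1; BC2: 3; BC3: 7.
Smallest is BC1 with 1 mismatch.

BC1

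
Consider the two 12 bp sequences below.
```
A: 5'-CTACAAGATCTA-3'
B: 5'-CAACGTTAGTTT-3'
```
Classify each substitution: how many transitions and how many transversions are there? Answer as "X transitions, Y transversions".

2 transitions, 5 transversions

Transitions (purine↔purine or pyrimidine↔pyrimidine): 5 A→G, 10 C→T.
Transversions (purine↔pyrimidine): 2 T→A, 6 A→T, 7 G→T, 9 T→G, 12 A→T.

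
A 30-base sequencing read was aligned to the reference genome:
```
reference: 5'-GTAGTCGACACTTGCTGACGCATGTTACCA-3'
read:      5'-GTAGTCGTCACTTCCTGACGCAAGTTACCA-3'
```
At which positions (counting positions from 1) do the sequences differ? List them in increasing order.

8, 14, 23

Scanning 1-based: 8: A/T; 14: G/C; 23: T/A.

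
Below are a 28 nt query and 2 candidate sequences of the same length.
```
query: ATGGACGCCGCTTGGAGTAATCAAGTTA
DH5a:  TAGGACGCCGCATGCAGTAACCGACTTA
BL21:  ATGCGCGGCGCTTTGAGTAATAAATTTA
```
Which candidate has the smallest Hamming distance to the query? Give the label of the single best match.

BL21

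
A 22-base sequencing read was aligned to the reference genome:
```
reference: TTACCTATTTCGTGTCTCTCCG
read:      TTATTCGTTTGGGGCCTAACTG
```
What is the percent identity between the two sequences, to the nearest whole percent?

Mismatches at positions 4, 5, 6, 7, 11, 13, 15, 18, 19, 21 (1-based): 10 of 22.
Identical positions: 12/22 = 54.55% → 55%.

55%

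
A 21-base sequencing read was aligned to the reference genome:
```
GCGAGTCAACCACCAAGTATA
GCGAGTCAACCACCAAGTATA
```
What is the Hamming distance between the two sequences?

No positions differ; the sequences are identical.

0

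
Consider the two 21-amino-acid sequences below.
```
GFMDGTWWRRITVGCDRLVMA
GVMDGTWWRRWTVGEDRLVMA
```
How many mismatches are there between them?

3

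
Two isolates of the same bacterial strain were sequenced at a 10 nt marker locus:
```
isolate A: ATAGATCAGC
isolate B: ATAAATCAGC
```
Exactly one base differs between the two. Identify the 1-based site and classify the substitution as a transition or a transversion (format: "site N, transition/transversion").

Site 4 changes G→A. G is a purine and A is a purine, so this is a transition.

site 4, transition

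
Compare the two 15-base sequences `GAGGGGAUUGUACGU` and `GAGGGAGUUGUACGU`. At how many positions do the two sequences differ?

The sequences differ at positions 6, 7 (1-based) — 2 in total.

2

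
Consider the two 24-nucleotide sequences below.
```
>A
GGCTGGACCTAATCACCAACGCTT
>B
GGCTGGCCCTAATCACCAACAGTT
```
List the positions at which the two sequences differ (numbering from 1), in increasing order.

Scanning 1-based: 7: A/C; 21: G/A; 22: C/G.

7, 21, 22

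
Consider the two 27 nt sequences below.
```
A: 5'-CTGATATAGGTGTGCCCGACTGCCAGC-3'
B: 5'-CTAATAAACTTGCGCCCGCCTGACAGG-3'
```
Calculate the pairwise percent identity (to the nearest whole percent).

8 positions differ (3, 7, 9, 10, 13, 19, 23, 27), so 19 of 27 match: 19/27 = 70.37%.

70%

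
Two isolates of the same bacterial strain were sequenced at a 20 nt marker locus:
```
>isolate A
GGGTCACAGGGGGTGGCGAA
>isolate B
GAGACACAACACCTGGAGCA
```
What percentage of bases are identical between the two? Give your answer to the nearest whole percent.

Mismatches at positions 2, 4, 9, 10, 11, 12, 13, 17, 19 (1-based): 9 of 20.
Identical positions: 11/20 = 55% → 55%.

55%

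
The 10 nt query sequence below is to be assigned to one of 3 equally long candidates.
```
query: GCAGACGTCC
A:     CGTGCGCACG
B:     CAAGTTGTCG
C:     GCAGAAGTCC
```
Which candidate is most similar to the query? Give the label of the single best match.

C

A differs at 8 positions; B differs at 5 positions; C differs at 1 position. The closest is C.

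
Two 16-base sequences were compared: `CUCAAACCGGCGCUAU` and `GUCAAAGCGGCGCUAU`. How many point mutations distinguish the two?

Comparing position by position, 2 sites differ: 1 (C/G), 7 (C/G).

2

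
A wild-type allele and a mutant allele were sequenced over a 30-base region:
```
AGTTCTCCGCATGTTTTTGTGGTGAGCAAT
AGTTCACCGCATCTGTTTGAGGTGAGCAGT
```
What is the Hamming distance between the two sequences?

Comparing position by position, 5 sites differ: 6 (T/A), 13 (G/C), 15 (T/G), 20 (T/A), 29 (A/G).

5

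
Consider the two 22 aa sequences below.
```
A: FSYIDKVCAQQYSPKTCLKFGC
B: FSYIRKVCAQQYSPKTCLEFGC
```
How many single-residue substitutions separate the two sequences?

The sequences differ at residues 5, 19 (1-based) — 2 in total.

2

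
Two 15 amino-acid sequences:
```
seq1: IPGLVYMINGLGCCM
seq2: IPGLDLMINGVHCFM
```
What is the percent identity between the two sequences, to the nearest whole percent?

Mismatches at positions 5, 6, 11, 12, 14 (1-based): 5 of 15.
Identical positions: 10/15 = 66.67% → 67%.

67%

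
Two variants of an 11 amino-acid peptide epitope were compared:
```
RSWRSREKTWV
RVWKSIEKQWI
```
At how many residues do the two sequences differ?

Comparing position by position, 5 residues differ: 2 (S/V), 4 (R/K), 6 (R/I), 9 (T/Q), 11 (V/I).

5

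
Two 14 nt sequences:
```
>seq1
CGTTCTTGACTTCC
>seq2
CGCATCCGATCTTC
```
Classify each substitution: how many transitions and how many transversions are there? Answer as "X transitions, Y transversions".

7 transitions, 1 transversion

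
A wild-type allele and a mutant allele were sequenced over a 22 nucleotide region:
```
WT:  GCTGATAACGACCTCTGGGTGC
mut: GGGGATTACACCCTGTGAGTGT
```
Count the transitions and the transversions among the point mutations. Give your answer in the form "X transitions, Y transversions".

3 transitions, 5 transversions

Mismatches (1-based):
position 2: C→G (pyrimidine→purine, transversion)
position 3: T→G (pyrimidine→purine, transversion)
position 7: A→T (purine→pyrimidine, transversion)
position 10: G→A (purine→purine, transition)
position 11: A→C (purine→pyrimidine, transversion)
position 15: C→G (pyrimidine→purine, transversion)
position 18: G→A (purine→purine, transition)
position 22: C→T (pyrimidine→pyrimidine, transition)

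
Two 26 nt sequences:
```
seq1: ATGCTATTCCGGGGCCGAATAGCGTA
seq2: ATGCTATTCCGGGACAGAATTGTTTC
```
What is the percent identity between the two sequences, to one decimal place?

76.9%

6 positions differ (14, 16, 21, 23, 24, 26), so 20 of 26 match: 20/26 = 76.92%.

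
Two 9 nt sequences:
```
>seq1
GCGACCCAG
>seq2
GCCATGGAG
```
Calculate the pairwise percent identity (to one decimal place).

55.6%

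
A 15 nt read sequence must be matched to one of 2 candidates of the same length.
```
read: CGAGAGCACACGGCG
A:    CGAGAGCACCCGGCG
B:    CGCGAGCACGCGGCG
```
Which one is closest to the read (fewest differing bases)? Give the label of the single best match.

Hamming distances to read — A: 1; B: 2.
Smallest is A with 1 mismatch.

A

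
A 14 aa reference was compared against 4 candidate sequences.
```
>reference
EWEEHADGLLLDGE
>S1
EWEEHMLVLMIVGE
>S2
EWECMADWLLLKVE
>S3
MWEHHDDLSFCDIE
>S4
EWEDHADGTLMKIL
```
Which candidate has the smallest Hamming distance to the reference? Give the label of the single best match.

S1 differs at 6 positions; S2 differs at 5 positions; S3 differs at 8 positions; S4 differs at 6 positions. The closest is S2.

S2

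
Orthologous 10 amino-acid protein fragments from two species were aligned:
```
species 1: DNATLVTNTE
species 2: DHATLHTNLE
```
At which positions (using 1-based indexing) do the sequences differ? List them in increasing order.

2, 6, 9

Scanning 1-based: 2: N/H; 6: V/H; 9: T/L.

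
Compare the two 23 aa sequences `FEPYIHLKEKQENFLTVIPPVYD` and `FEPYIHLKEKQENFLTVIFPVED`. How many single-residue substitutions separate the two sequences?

2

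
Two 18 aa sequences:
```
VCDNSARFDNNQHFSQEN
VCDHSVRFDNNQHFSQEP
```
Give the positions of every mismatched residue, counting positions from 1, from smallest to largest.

4, 6, 18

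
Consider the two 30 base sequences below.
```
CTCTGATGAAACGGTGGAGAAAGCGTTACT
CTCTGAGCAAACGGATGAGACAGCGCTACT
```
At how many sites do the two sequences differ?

6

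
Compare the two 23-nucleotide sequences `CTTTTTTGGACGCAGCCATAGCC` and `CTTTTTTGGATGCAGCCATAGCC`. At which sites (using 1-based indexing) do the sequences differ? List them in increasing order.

Differences at site 11 (C→T).

11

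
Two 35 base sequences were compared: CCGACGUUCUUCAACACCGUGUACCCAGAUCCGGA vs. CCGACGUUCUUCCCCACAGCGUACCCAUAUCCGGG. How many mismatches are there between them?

6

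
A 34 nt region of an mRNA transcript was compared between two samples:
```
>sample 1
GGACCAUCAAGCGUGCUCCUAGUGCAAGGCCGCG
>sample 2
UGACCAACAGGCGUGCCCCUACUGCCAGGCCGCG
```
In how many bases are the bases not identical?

6

Mismatches (1-based): base 1: G→U; base 7: U→A; base 10: A→G; base 17: U→C; base 22: G→C; base 26: A→C.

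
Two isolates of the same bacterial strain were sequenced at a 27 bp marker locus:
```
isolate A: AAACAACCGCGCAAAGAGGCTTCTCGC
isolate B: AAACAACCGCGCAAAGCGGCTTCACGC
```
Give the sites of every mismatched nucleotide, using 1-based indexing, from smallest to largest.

17, 24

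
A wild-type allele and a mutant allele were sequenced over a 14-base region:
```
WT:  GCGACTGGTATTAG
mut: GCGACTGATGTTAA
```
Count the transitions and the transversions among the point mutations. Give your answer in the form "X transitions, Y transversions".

3 transitions, 0 transversions

Transitions (purine↔purine or pyrimidine↔pyrimidine): 8 G→A, 10 A→G, 14 G→A.
Transversions (purine↔pyrimidine): none.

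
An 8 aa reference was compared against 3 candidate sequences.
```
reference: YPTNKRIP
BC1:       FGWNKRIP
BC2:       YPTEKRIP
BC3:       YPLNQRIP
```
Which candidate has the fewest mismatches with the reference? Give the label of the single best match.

Hamming distances to reference — BC1: 3; BC2: 1; BC3: 2.
Smallest is BC2 with 1 mismatch.

BC2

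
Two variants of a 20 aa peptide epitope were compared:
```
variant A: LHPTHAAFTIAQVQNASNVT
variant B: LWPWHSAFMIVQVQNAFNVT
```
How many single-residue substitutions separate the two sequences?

Mismatches (1-based): residue 2: H→W; residue 4: T→W; residue 6: A→S; residue 9: T→M; residue 11: A→V; residue 17: S→F.

6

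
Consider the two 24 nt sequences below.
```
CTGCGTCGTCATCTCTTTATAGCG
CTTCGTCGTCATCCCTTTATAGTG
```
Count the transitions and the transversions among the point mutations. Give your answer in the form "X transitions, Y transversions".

2 transitions, 1 transversion

Transitions (purine↔purine or pyrimidine↔pyrimidine): 14 T→C, 23 C→T.
Transversions (purine↔pyrimidine): 3 G→T.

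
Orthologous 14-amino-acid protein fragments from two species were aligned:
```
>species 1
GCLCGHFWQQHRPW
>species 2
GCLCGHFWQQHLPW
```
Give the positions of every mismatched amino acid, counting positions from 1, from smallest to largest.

12

Differences at position 12 (R→L).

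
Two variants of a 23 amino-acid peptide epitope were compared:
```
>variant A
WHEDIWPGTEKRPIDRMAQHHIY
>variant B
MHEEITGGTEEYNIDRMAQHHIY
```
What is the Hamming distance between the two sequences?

Mismatches (1-based): position 1: W→M; position 4: D→E; position 6: W→T; position 7: P→G; position 11: K→E; position 12: R→Y; position 13: P→N.

7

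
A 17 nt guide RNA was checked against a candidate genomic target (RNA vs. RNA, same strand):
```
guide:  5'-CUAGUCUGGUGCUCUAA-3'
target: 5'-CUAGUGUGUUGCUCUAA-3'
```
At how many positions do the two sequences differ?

2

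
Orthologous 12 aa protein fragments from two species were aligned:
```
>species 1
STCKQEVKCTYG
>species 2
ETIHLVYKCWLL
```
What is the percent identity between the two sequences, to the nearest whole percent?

25%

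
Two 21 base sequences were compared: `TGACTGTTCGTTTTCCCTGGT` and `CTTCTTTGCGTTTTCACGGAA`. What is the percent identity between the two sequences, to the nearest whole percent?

9 positions differ (1, 2, 3, 6, 8, 16, 18, 20, 21), so 12 of 21 match: 12/21 = 57.14%.

57%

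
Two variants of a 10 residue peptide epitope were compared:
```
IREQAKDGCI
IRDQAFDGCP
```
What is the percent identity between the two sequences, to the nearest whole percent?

70%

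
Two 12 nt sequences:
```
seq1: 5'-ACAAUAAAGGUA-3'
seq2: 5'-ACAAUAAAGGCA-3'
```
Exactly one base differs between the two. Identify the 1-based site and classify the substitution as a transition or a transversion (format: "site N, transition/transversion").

site 11, transition

The sequences differ only at site 11: U→C (pyrimidine→pyrimidine), a transition.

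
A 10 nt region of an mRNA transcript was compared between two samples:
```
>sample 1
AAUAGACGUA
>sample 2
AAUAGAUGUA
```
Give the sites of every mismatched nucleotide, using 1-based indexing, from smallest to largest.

7

Scanning 1-based: 7: C/U.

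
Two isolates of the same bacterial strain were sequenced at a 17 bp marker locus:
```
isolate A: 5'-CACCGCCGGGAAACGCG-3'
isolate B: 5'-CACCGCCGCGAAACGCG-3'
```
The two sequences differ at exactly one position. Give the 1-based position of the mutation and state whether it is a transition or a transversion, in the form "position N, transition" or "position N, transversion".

position 9, transversion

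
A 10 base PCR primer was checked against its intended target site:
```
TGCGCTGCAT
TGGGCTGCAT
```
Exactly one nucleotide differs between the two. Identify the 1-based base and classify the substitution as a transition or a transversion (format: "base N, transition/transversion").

base 3, transversion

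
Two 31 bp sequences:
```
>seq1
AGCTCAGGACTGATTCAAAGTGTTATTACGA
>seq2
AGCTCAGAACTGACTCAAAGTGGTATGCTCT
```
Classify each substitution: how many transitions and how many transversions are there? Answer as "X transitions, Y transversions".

3 transitions, 5 transversions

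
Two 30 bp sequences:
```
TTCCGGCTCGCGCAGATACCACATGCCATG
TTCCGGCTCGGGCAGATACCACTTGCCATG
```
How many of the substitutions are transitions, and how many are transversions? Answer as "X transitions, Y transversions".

0 transitions, 2 transversions

Transitions (purine↔purine or pyrimidine↔pyrimidine): none.
Transversions (purine↔pyrimidine): 11 C→G, 23 A→T.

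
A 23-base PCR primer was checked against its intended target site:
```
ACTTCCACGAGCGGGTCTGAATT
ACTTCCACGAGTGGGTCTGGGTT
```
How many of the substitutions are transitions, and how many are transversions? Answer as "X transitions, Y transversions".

3 transitions, 0 transversions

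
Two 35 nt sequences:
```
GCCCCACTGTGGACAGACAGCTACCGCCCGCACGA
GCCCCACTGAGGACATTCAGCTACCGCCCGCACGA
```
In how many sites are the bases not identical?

Mismatches (1-based): site 10: T→A; site 16: G→T; site 17: A→T.

3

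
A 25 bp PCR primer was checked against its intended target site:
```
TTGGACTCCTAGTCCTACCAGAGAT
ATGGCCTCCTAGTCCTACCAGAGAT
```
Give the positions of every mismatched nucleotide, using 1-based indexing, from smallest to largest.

Scanning 1-based: 1: T/A; 5: A/C.

1, 5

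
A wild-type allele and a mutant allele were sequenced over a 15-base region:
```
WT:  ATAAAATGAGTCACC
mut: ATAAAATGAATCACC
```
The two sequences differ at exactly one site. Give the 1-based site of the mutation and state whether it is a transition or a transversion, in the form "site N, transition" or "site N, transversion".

site 10, transition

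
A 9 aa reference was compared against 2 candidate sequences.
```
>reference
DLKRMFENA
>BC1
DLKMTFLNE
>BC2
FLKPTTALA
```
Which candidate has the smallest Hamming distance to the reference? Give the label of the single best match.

BC1

Hamming distances to reference — BC1: 4; BC2: 6.
Smallest is BC1 with 4 mismatches.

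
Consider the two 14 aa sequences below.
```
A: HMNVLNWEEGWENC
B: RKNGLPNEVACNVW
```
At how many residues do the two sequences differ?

Comparing position by position, 11 residues differ: 1 (H/R), 2 (M/K), 4 (V/G), 6 (N/P), 7 (W/N), 9 (E/V), 10 (G/A), 11 (W/C), 12 (E/N), 13 (N/V), 14 (C/W).

11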